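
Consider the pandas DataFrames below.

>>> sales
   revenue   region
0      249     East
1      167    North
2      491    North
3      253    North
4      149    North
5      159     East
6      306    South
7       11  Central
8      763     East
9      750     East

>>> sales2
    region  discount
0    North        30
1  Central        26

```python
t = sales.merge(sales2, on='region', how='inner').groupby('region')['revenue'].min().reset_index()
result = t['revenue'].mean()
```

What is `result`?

80.0

merge on 'region' (how='inner') → 5 rows:
   revenue   region  discount
0      167    North        30
1      491    North        30
2      253    North        30
3      149    North        30
4       11  Central        26
group by region, min of revenue:
region
Central     11
North      149
Name: revenue, dtype: int64
reset_index():
    region  revenue
0  Central       11
1    North      149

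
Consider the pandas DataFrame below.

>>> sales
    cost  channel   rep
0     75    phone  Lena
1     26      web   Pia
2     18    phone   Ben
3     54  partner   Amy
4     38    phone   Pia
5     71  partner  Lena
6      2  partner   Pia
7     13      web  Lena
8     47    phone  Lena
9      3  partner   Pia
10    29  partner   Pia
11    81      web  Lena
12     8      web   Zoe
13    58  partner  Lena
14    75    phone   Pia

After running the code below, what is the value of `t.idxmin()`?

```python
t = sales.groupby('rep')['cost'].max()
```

Zoe

group by rep, max of cost:
rep
Amy     54
Ben     18
Lena    81
Pia     75
Zoe      8
Name: cost, dtype: int64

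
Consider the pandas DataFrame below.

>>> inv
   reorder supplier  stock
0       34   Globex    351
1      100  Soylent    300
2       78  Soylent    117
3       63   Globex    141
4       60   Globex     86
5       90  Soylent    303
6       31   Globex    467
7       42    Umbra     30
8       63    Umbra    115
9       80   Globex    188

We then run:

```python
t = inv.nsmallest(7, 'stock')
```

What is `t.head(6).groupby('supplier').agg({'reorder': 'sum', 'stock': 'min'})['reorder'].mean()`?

128.666666667

take 7 rows with smallest stock:
   reorder supplier  stock
7       42    Umbra     30
4       60   Globex     86
8       63    Umbra    115
2       78  Soylent    117
3       63   Globex    141
9       80   Globex    188
1      100  Soylent    300
take first 6 rows:
   reorder supplier  stock
7       42    Umbra     30
4       60   Globex     86
8       63    Umbra    115
2       78  Soylent    117
3       63   Globex    141
9       80   Globex    188
group by supplier: sum(reorder), min(stock):
          reorder  stock
supplier                
Globex        203     86
Soylent        78    117
Umbra         105     30
mean of column 'reorder' → 128.666666667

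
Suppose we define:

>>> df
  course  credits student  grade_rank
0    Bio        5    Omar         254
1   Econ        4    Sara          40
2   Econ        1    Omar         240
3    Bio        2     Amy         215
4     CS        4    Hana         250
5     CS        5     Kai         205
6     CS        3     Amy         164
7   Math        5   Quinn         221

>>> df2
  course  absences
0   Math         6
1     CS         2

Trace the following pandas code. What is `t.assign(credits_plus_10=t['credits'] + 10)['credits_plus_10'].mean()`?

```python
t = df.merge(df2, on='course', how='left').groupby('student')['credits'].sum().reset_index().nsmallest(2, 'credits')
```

14.0

merge on 'course' (how='left') → 8 rows:
  course  credits student  grade_rank  absences
0    Bio        5    Omar         254       NaN
1   Econ        4    Sara          40       NaN
2   Econ        1    Omar         240       NaN
3    Bio        2     Amy         215       NaN
4     CS        4    Hana         250       2.0
5     CS        5     Kai         205       2.0
6     CS        3     Amy         164       2.0
7   Math        5   Quinn         221       6.0
group by student, sum of credits:
student
Amy      5
Hana     4
Kai      5
Omar     6
Quinn    5
Sara     4
Name: credits, dtype: int64
reset_index():
  student  credits
0     Amy        5
1    Hana        4
2     Kai        5
3    Omar        6
4   Quinn        5
5    Sara        4
take 2 rows with smallest credits:
  student  credits
1    Hana        4
5    Sara        4
add column credits_plus_10 = t['credits'] + 10:
  student  credits  credits_plus_10
1    Hana        4               14
5    Sara        4               14
So mean() = 14.0.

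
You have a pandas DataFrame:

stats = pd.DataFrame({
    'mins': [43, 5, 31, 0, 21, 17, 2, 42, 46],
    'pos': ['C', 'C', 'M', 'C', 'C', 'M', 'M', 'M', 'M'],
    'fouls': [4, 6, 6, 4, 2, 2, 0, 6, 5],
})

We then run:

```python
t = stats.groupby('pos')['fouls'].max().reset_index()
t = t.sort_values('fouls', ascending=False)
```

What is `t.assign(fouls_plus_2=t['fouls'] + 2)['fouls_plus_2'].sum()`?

group by pos, max of fouls:
pos
C    6
M    6
Name: fouls, dtype: int64
reset_index():
  pos  fouls
0   C      6
1   M      6
sort by fouls descending:
  pos  fouls
0   C      6
1   M      6
add column fouls_plus_2 = t['fouls'] + 2:
  pos  fouls  fouls_plus_2
0   C      6             8
1   M      6             8
Taking the sum of column 'fouls_plus_2' gives 16.

16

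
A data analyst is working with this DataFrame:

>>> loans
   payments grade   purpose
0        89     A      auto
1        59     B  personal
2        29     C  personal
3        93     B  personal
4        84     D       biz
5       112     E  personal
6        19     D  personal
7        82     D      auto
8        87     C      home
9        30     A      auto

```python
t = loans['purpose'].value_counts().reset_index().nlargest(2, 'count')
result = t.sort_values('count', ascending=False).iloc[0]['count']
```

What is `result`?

value_counts of purpose:
purpose
personal    5
auto        3
biz         1
home        1
Name: count, dtype: int64
reset_index():
    purpose  count
0  personal      5
1      auto      3
2       biz      1
3      home      1
take 2 rows with largest count:
    purpose  count
0  personal      5
1      auto      3
sort by count descending:
    purpose  count
0  personal      5
1      auto      3
Then the value at position 0, column 'count': 5

5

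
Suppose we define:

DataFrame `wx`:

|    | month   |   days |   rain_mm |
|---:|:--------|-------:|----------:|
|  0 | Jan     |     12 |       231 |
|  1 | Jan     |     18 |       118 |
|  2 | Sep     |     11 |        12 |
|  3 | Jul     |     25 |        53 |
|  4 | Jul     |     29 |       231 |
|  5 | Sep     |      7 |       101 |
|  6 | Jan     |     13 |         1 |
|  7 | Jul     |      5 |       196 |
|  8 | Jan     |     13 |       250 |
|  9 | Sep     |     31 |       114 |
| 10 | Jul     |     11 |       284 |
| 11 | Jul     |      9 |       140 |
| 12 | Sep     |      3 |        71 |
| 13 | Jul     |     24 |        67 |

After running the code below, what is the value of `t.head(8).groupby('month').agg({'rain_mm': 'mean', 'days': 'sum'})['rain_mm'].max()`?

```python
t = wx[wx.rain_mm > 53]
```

filter rows where rain_mm > 53:
   month  days  rain_mm
0    Jan    12      231
1    Jan    18      118
4    Jul    29      231
5    Sep     7      101
7    Jul     5      196
8    Jan    13      250
9    Sep    31      114
10   Jul    11      284
11   Jul     9      140
12   Sep     3       71
13   Jul    24       67
take first 8 rows:
   month  days  rain_mm
0    Jan    12      231
1    Jan    18      118
4    Jul    29      231
5    Sep     7      101
7    Jul     5      196
8    Jan    13      250
9    Sep    31      114
10   Jul    11      284
group by month: mean(rain_mm), sum(days):
          rain_mm  days
month                  
Jan    199.666667    43
Jul    237.000000    45
Sep    107.500000    38
Finally, max of column 'rain_mm' = 237.0.

237.0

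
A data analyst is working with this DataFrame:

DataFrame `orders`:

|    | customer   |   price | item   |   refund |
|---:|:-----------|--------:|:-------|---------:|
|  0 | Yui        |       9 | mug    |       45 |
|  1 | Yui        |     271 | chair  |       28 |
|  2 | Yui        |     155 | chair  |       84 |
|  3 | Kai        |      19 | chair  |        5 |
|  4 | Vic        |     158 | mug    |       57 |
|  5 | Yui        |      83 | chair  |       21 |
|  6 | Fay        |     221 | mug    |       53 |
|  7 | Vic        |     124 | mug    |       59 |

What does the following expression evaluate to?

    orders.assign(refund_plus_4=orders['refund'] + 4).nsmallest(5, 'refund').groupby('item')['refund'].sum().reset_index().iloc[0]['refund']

add column refund_plus_4 = orders['refund'] + 4:
  customer  price   item  refund  refund_plus_4
0      Yui      9    mug      45             49
1      Yui    271  chair      28             32
2      Yui    155  chair      84             88
3      Kai     19  chair       5              9
4      Vic    158    mug      57             61
5      Yui     83  chair      21             25
6      Fay    221    mug      53             57
7      Vic    124    mug      59             63
take 5 rows with smallest refund:
  customer  price   item  refund  refund_plus_4
3      Kai     19  chair       5              9
5      Yui     83  chair      21             25
1      Yui    271  chair      28             32
0      Yui      9    mug      45             49
6      Fay    221    mug      53             57
group by item, sum of refund:
item
chair    54
mug      98
Name: refund, dtype: int64
reset_index():
    item  refund
0  chair      54
1    mug      98
Finally, value at position 0, column 'refund' = 54.

54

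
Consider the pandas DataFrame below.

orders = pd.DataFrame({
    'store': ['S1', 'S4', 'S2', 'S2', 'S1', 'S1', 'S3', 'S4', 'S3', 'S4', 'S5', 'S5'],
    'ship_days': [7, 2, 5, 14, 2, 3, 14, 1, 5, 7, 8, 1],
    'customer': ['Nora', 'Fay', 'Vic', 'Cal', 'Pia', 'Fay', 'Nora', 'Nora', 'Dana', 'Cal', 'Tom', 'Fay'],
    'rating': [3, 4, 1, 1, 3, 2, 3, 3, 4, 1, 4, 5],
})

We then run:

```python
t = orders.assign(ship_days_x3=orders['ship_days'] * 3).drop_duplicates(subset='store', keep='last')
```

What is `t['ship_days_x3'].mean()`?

18.0

add column ship_days_x3 = orders['ship_days'] * 3:
   store  ship_days customer  rating  ship_days_x3
0     S1          7     Nora       3            21
1     S4          2      Fay       4             6
2     S2          5      Vic       1            15
3     S2         14      Cal       1            42
4     S1          2      Pia       3             6
5     S1          3      Fay       2             9
6     S3         14     Nora       3            42
7     S4          1     Nora       3             3
8     S3          5     Dana       4            15
9     S4          7      Cal       1            21
10    S5          8      Tom       4            24
11    S5          1      Fay       5             3
drop duplicate store (keep=last):
   store  ship_days customer  rating  ship_days_x3
3     S2         14      Cal       1            42
5     S1          3      Fay       2             9
8     S3          5     Dana       4            15
9     S4          7      Cal       1            21
11    S5          1      Fay       5             3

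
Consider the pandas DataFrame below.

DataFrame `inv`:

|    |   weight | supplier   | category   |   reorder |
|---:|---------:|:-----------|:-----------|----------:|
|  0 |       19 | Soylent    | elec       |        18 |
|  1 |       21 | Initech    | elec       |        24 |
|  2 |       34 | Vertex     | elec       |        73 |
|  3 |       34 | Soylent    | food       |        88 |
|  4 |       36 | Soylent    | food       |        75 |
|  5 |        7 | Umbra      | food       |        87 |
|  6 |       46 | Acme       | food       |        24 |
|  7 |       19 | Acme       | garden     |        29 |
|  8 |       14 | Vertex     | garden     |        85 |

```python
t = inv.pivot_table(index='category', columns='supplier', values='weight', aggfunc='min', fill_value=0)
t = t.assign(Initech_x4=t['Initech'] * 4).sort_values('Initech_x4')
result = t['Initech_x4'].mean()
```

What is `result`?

pivot: rows=category, cols=supplier, min(weight):
supplier  Acme  Initech  Soylent  Umbra  Vertex
category                                       
elec         0       21       19      0      34
food        46        0       34      7       0
garden      19        0        0      0      14
add column Initech_x4 = t['Initech'] * 4:
supplier  Acme  Initech  Soylent  Umbra  Vertex  Initech_x4
category                                                   
elec         0       21       19      0      34          84
food        46        0       34      7       0           0
garden      19        0        0      0      14           0
sort by Initech_x4:
supplier  Acme  Initech  Soylent  Umbra  Vertex  Initech_x4
category                                                   
food        46        0       34      7       0           0
garden      19        0        0      0      14           0
elec         0       21       19      0      34          84

28.0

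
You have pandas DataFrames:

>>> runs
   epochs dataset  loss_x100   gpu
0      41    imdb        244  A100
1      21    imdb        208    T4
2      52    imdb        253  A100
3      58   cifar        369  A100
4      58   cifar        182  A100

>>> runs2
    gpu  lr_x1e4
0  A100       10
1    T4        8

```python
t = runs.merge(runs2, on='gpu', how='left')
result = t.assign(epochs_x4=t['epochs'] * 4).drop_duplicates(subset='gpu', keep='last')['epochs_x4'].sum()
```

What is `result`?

merge on 'gpu' (how='left') → 5 rows:
   epochs dataset  loss_x100   gpu  lr_x1e4
0      41    imdb        244  A100       10
1      21    imdb        208    T4        8
2      52    imdb        253  A100       10
3      58   cifar        369  A100       10
4      58   cifar        182  A100       10
add column epochs_x4 = t['epochs'] * 4:
   epochs dataset  loss_x100   gpu  lr_x1e4  epochs_x4
0      41    imdb        244  A100       10        164
1      21    imdb        208    T4        8         84
2      52    imdb        253  A100       10        208
3      58   cifar        369  A100       10        232
4      58   cifar        182  A100       10        232
drop duplicate gpu (keep=last):
   epochs dataset  loss_x100   gpu  lr_x1e4  epochs_x4
1      21    imdb        208    T4        8         84
4      58   cifar        182  A100       10        232
Finally, sum of column 'epochs_x4' = 316.

316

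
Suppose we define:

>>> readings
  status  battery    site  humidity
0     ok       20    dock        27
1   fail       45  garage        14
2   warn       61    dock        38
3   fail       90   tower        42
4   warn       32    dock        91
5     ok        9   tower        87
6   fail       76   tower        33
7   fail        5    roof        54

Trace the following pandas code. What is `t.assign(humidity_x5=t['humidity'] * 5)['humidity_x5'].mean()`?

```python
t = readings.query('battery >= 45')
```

158.75

filter rows where battery >= 45:
  status  battery    site  humidity
1   fail       45  garage        14
2   warn       61    dock        38
3   fail       90   tower        42
6   fail       76   tower        33
add column humidity_x5 = t['humidity'] * 5:
  status  battery    site  humidity  humidity_x5
1   fail       45  garage        14           70
2   warn       61    dock        38          190
3   fail       90   tower        42          210
6   fail       76   tower        33          165
Taking the mean of column 'humidity_x5' gives 158.75.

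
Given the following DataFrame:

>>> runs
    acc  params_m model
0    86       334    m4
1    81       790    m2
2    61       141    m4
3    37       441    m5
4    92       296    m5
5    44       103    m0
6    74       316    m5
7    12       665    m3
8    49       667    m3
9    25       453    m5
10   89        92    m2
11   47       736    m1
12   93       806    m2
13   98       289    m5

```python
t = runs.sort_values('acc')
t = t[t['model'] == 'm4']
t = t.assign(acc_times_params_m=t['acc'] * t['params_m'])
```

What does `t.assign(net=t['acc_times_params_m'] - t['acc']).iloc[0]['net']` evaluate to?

8540

sort by acc:
    acc  params_m model
7    12       665    m3
9    25       453    m5
3    37       441    m5
5    44       103    m0
11   47       736    m1
8    49       667    m3
2    61       141    m4
6    74       316    m5
1    81       790    m2
0    86       334    m4
10   89        92    m2
4    92       296    m5
12   93       806    m2
13   98       289    m5
filter rows where model == 'm4':
   acc  params_m model
2   61       141    m4
0   86       334    m4
add column acc_times_params_m = t['acc'] * t['params_m']:
   acc  params_m model  acc_times_params_m
2   61       141    m4                8601
0   86       334    m4               28724
add column net = t['acc_times_params_m'] - t['acc']:
   acc  params_m model  acc_times_params_m    net
2   61       141    m4                8601   8540
0   86       334    m4               28724  28638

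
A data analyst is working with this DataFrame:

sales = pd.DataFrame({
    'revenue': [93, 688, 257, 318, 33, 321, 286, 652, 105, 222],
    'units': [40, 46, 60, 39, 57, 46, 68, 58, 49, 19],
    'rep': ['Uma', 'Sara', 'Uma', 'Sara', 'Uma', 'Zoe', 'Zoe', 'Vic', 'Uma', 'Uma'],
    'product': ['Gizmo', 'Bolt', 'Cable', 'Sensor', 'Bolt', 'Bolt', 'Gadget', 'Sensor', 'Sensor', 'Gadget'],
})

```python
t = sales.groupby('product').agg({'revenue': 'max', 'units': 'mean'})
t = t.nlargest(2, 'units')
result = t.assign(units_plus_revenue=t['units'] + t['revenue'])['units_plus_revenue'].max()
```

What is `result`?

group by product: max(revenue), mean(units):
         revenue      units
product                    
Bolt         688  49.666667
Cable        257  60.000000
Gadget       286  43.500000
Gizmo         93  40.000000
Sensor       652  48.666667
take 2 rows with largest units:
         revenue      units
product                    
Cable        257  60.000000
Bolt         688  49.666667
add column units_plus_revenue = t['units'] + t['revenue']:
         revenue      units  units_plus_revenue
product                                        
Cable        257  60.000000          317.000000
Bolt         688  49.666667          737.666667

737.666666667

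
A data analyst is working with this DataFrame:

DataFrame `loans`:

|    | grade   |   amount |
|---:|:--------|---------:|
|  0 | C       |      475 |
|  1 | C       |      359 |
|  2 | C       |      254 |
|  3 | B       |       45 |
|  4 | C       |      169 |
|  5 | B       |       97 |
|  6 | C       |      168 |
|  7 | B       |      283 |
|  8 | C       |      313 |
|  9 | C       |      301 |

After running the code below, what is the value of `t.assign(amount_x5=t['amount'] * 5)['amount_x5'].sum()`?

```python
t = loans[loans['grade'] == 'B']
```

filter rows where grade == 'B':
  grade  amount
3     B      45
5     B      97
7     B     283
add column amount_x5 = t['amount'] * 5:
  grade  amount  amount_x5
3     B      45        225
5     B      97        485
7     B     283       1415
Finally, sum of column 'amount_x5' = 2125.

2125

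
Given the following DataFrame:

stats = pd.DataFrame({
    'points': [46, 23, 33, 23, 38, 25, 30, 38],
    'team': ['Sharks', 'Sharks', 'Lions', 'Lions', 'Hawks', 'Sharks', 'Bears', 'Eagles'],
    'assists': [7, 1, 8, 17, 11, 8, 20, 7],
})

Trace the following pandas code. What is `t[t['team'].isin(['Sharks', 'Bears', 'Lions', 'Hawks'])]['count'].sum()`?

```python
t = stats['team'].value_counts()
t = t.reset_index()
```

7

value_counts of team:
team
Sharks    3
Lions     2
Hawks     1
Bears     1
Eagles    1
Name: count, dtype: int64
reset_index():
     team  count
0  Sharks      3
1   Lions      2
2   Hawks      1
3   Bears      1
4  Eagles      1
filter rows where team in ['Sharks', 'Bears', 'Lions', 'Hawks']:
     team  count
0  Sharks      3
1   Lions      2
2   Hawks      1
3   Bears      1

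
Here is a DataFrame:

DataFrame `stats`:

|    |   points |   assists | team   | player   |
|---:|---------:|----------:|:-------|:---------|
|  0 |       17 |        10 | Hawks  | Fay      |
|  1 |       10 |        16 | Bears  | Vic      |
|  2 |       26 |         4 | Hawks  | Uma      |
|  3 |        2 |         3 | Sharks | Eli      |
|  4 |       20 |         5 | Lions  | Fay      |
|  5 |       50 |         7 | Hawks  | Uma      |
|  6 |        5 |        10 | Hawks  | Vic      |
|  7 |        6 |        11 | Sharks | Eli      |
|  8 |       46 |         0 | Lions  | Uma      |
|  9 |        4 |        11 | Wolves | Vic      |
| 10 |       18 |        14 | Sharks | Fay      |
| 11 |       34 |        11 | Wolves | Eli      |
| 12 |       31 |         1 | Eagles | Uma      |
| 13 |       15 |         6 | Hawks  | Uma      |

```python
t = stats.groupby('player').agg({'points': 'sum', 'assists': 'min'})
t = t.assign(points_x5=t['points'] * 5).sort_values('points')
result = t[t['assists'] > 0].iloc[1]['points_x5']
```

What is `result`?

group by player: sum(points), min(assists):
        points  assists
player                 
Eli         42        3
Fay         55        5
Uma        168        0
Vic         19       10
add column points_x5 = t['points'] * 5:
        points  assists  points_x5
player                            
Eli         42        3        210
Fay         55        5        275
Uma        168        0        840
Vic         19       10         95
sort by points:
        points  assists  points_x5
player                            
Vic         19       10         95
Eli         42        3        210
Fay         55        5        275
Uma        168        0        840
filter rows where assists > 0:
        points  assists  points_x5
player                            
Vic         19       10         95
Eli         42        3        210
Fay         55        5        275
Reading off the value at position 1, column 'points_x5', we get 210.

210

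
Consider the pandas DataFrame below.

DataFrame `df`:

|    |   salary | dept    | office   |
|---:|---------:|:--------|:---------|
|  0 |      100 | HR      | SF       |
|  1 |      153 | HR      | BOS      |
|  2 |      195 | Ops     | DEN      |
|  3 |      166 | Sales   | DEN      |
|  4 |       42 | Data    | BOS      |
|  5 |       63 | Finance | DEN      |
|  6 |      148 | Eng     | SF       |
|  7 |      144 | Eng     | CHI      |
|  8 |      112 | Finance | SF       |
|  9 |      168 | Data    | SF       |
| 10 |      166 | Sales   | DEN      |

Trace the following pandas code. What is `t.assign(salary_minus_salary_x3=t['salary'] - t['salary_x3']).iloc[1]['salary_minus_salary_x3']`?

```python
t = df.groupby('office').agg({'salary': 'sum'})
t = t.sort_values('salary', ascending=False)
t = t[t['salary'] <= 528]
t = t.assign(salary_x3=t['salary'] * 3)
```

group by office, sum of salary:
        salary
office        
BOS        195
CHI        144
DEN        590
SF         528
sort by salary descending:
        salary
office        
DEN        590
SF         528
BOS        195
CHI        144
filter rows where salary <= 528:
        salary
office        
SF         528
BOS        195
CHI        144
add column salary_x3 = t['salary'] * 3:
        salary  salary_x3
office                   
SF         528       1584
BOS        195        585
CHI        144        432
add column salary_minus_salary_x3 = t['salary'] - t['salary_x3']:
        salary  salary_x3  salary_minus_salary_x3
office                                           
SF         528       1584                   -1056
BOS        195        585                    -390
CHI        144        432                    -288
Finally, value at position 1, column 'salary_minus_salary_x3' = -390.

-390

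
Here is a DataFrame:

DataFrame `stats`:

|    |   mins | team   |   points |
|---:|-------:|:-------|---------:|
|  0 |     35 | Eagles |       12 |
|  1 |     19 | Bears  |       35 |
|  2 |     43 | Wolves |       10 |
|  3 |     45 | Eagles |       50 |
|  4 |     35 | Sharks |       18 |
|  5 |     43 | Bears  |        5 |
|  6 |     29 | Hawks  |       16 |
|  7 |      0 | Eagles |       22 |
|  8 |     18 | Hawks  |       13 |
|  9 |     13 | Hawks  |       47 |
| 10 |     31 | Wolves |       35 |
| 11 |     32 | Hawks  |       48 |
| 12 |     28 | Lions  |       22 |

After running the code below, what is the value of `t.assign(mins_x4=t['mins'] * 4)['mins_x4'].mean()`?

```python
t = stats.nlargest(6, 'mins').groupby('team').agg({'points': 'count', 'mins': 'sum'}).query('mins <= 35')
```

134.0

take 6 rows with largest mins:
    mins    team  points
3     45  Eagles      50
2     43  Wolves      10
5     43   Bears       5
0     35  Eagles      12
4     35  Sharks      18
11    32   Hawks      48
group by team: count(points), sum(mins):
        points  mins
team                
Bears        1    43
Eagles       2    80
Hawks        1    32
Sharks       1    35
Wolves       1    43
filter rows where mins <= 35:
        points  mins
team                
Hawks        1    32
Sharks       1    35
add column mins_x4 = t['mins'] * 4:
        points  mins  mins_x4
team                         
Hawks        1    32      128
Sharks       1    35      140
Reading off the mean of column 'mins_x4', we get 134.0.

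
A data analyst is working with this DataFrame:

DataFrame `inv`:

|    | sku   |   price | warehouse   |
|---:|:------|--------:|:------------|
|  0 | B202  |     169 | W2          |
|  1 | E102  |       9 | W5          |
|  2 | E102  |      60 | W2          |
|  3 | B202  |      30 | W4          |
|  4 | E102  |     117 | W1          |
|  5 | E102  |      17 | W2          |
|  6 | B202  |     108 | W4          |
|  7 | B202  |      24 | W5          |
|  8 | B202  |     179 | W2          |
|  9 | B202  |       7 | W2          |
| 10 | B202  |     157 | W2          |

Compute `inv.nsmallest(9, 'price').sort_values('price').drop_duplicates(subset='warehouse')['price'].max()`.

117

take 9 rows with smallest price:
     sku  price warehouse
9   B202      7        W2
1   E102      9        W5
5   E102     17        W2
7   B202     24        W5
3   B202     30        W4
2   E102     60        W2
6   B202    108        W4
4   E102    117        W1
10  B202    157        W2
sort by price:
     sku  price warehouse
9   B202      7        W2
1   E102      9        W5
5   E102     17        W2
7   B202     24        W5
3   B202     30        W4
2   E102     60        W2
6   B202    108        W4
4   E102    117        W1
10  B202    157        W2
drop duplicate warehouse (keep=first):
    sku  price warehouse
9  B202      7        W2
1  E102      9        W5
3  B202     30        W4
4  E102    117        W1
So max() = 117.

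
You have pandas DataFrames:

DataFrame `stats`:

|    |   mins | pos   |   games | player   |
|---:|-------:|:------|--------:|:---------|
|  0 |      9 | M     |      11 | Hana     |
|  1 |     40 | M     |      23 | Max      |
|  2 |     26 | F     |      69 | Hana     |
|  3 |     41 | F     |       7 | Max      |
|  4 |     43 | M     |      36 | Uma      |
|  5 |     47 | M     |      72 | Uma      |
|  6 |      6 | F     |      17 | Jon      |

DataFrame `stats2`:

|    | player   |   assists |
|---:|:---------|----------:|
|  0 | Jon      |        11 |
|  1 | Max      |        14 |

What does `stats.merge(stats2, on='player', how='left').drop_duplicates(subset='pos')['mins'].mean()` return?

17.5

merge on 'player' (how='left') → 7 rows:
   mins pos  games player  assists
0     9   M     11   Hana      NaN
1    40   M     23    Max     14.0
2    26   F     69   Hana      NaN
3    41   F      7    Max     14.0
4    43   M     36    Uma      NaN
5    47   M     72    Uma      NaN
6     6   F     17    Jon     11.0
drop duplicate pos (keep=first):
   mins pos  games player  assists
0     9   M     11   Hana      NaN
2    26   F     69   Hana      NaN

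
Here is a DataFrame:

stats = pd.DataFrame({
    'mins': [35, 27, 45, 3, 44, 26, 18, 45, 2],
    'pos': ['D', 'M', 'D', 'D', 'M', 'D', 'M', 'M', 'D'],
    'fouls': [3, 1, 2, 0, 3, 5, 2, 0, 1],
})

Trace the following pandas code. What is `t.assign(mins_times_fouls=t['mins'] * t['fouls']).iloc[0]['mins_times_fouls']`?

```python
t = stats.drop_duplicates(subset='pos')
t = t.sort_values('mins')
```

27

drop duplicate pos (keep=first):
   mins pos  fouls
0    35   D      3
1    27   M      1
sort by mins:
   mins pos  fouls
1    27   M      1
0    35   D      3
add column mins_times_fouls = t['mins'] * t['fouls']:
   mins pos  fouls  mins_times_fouls
1    27   M      1                27
0    35   D      3               105
So iloc[0]['mins_times_fouls'] = 27.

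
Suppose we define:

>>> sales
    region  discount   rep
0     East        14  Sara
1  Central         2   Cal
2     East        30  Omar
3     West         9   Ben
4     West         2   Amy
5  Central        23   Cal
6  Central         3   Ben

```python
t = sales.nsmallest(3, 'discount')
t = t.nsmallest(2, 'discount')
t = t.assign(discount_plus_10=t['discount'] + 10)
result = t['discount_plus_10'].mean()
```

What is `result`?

take 3 rows with smallest discount:
    region  discount  rep
1  Central         2  Cal
4     West         2  Amy
6  Central         3  Ben
take 2 rows with smallest discount:
    region  discount  rep
1  Central         2  Cal
4     West         2  Amy
add column discount_plus_10 = t['discount'] + 10:
    region  discount  rep  discount_plus_10
1  Central         2  Cal                12
4     West         2  Amy                12

12.0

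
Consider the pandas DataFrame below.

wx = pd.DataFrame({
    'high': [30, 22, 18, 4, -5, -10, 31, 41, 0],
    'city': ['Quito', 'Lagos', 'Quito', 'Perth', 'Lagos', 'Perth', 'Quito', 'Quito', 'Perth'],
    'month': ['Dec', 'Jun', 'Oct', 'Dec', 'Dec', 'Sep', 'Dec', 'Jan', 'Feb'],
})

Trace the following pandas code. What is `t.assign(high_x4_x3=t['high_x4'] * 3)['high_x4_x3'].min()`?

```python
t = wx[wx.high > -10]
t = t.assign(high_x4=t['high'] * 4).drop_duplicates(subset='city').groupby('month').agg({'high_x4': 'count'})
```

filter rows where high > -10:
   high   city month
0    30  Quito   Dec
1    22  Lagos   Jun
2    18  Quito   Oct
3     4  Perth   Dec
4    -5  Lagos   Dec
6    31  Quito   Dec
7    41  Quito   Jan
8     0  Perth   Feb
add column high_x4 = t['high'] * 4:
   high   city month  high_x4
0    30  Quito   Dec      120
1    22  Lagos   Jun       88
2    18  Quito   Oct       72
3     4  Perth   Dec       16
4    -5  Lagos   Dec      -20
6    31  Quito   Dec      124
7    41  Quito   Jan      164
8     0  Perth   Feb        0
drop duplicate city (keep=first):
   high   city month  high_x4
0    30  Quito   Dec      120
1    22  Lagos   Jun       88
3     4  Perth   Dec       16
group by month, count of high_x4:
       high_x4
month         
Dec          2
Jun          1
add column high_x4_x3 = t['high_x4'] * 3:
       high_x4  high_x4_x3
month                     
Dec          2           6
Jun          1           3
Hence 3.

3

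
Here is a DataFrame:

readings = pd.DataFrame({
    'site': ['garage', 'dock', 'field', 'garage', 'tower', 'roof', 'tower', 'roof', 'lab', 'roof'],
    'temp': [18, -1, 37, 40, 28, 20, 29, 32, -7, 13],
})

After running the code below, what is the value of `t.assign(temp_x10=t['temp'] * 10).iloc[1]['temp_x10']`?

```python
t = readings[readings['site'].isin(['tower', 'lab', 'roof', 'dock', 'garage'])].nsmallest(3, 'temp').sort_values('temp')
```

-10

filter rows where site in ['tower', 'lab', 'roof', 'dock', 'garage']:
     site  temp
0  garage    18
1    dock    -1
3  garage    40
4   tower    28
5    roof    20
6   tower    29
7    roof    32
8     lab    -7
9    roof    13
take 3 rows with smallest temp:
   site  temp
8   lab    -7
1  dock    -1
9  roof    13
sort by temp:
   site  temp
8   lab    -7
1  dock    -1
9  roof    13
add column temp_x10 = t['temp'] * 10:
   site  temp  temp_x10
8   lab    -7       -70
1  dock    -1       -10
9  roof    13       130
value at position 1, column 'temp_x10' → -10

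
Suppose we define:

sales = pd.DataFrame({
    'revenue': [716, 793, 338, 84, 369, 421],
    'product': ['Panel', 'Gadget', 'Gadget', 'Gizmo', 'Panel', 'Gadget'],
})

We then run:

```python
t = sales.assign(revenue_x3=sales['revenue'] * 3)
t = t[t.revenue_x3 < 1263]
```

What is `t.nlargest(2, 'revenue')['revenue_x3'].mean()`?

add column revenue_x3 = sales['revenue'] * 3:
   revenue product  revenue_x3
0      716   Panel        2148
1      793  Gadget        2379
2      338  Gadget        1014
3       84   Gizmo         252
4      369   Panel        1107
5      421  Gadget        1263
filter rows where revenue_x3 < 1263:
   revenue product  revenue_x3
2      338  Gadget        1014
3       84   Gizmo         252
4      369   Panel        1107
take 2 rows with largest revenue:
   revenue product  revenue_x3
4      369   Panel        1107
2      338  Gadget        1014
Reading off the mean of column 'revenue_x3', we get 1060.5.

1060.5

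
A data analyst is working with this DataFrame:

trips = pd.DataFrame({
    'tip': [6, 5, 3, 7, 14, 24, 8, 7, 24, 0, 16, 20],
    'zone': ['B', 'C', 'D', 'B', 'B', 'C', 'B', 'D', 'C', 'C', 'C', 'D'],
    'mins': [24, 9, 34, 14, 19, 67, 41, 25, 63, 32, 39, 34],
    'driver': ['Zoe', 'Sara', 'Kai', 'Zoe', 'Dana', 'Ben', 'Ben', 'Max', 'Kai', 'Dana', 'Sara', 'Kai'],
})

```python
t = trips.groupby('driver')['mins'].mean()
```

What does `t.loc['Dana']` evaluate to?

25.5

group by driver, mean of mins:
driver
Ben     54.000000
Dana    25.500000
Kai     43.666667
Max     25.000000
Sara    24.000000
Zoe     19.000000
Name: mins, dtype: float64
Then the value at index 'Dana': 25.5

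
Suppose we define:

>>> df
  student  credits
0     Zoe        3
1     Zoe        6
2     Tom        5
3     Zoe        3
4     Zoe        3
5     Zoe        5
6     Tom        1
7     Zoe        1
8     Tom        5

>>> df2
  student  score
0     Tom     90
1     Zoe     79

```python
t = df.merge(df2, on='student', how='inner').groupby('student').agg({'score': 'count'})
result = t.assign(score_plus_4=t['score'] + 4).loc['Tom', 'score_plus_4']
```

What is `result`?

7

merge on 'student' (how='inner') → 9 rows:
  student  credits  score
0     Zoe        3     79
1     Zoe        6     79
2     Tom        5     90
3     Zoe        3     79
4     Zoe        3     79
5     Zoe        5     79
6     Tom        1     90
7     Zoe        1     79
8     Tom        5     90
group by student, count of score:
         score
student       
Tom          3
Zoe          6
add column score_plus_4 = t['score'] + 4:
         score  score_plus_4
student                     
Tom          3             7
Zoe          6            10
Reading off the value at row 'Tom', column 'score_plus_4', we get 7.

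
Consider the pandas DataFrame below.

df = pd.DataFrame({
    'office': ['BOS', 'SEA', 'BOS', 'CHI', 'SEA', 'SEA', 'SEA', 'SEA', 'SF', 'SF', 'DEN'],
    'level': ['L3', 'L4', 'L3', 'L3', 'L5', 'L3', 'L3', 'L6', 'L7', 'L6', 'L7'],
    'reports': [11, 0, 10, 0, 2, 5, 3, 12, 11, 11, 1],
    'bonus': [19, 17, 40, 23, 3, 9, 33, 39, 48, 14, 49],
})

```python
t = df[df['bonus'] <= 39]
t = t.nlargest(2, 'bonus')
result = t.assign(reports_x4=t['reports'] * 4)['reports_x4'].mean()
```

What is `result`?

30.0

filter rows where bonus <= 39:
  office level  reports  bonus
0    BOS    L3       11     19
1    SEA    L4        0     17
3    CHI    L3        0     23
4    SEA    L5        2      3
5    SEA    L3        5      9
6    SEA    L3        3     33
7    SEA    L6       12     39
9     SF    L6       11     14
take 2 rows with largest bonus:
  office level  reports  bonus
7    SEA    L6       12     39
6    SEA    L3        3     33
add column reports_x4 = t['reports'] * 4:
  office level  reports  bonus  reports_x4
7    SEA    L6       12     39          48
6    SEA    L3        3     33          12
Hence 30.0.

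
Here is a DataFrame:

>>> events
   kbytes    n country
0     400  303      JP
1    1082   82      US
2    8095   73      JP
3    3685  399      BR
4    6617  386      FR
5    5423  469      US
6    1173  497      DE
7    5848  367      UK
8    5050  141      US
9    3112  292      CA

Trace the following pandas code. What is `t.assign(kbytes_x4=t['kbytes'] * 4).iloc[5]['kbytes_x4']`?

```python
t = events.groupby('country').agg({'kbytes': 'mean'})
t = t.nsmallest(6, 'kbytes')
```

23392.0

group by country, mean of kbytes:
              kbytes
country             
BR       3685.000000
CA       3112.000000
DE       1173.000000
FR       6617.000000
JP       4247.500000
UK       5848.000000
US       3851.666667
take 6 rows with smallest kbytes:
              kbytes
country             
DE       1173.000000
CA       3112.000000
BR       3685.000000
US       3851.666667
JP       4247.500000
UK       5848.000000
add column kbytes_x4 = t['kbytes'] * 4:
              kbytes     kbytes_x4
country                           
DE       1173.000000   4692.000000
CA       3112.000000  12448.000000
BR       3685.000000  14740.000000
US       3851.666667  15406.666667
JP       4247.500000  16990.000000
UK       5848.000000  23392.000000
Reading off the value at position 5, column 'kbytes_x4', we get 23392.0.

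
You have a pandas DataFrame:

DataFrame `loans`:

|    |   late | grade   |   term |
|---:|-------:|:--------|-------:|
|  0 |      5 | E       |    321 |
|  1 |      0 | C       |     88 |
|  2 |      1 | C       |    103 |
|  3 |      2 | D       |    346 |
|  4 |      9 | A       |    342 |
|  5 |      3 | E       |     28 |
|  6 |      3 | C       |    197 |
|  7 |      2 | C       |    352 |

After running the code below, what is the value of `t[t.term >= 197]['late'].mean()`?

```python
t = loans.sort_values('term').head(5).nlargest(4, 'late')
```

4.0

sort by term:
   late grade  term
5     3     E    28
1     0     C    88
2     1     C   103
6     3     C   197
0     5     E   321
4     9     A   342
3     2     D   346
7     2     C   352
take first 5 rows:
   late grade  term
5     3     E    28
1     0     C    88
2     1     C   103
6     3     C   197
0     5     E   321
take 4 rows with largest late:
   late grade  term
0     5     E   321
5     3     E    28
6     3     C   197
2     1     C   103
filter rows where term >= 197:
   late grade  term
0     5     E   321
6     3     C   197
Reading off the mean of column 'late', we get 4.0.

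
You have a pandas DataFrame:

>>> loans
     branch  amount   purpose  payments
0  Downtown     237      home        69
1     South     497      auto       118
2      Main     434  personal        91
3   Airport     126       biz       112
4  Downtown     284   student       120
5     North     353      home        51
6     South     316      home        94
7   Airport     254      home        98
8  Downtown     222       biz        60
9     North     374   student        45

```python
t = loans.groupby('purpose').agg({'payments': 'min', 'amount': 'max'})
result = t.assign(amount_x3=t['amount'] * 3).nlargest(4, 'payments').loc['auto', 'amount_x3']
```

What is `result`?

group by purpose: min(payments), max(amount):
          payments  amount
purpose                   
auto           118     497
biz             60     222
home            51     353
personal        91     434
student         45     374
add column amount_x3 = t['amount'] * 3:
          payments  amount  amount_x3
purpose                              
auto           118     497       1491
biz             60     222        666
home            51     353       1059
personal        91     434       1302
student         45     374       1122
take 4 rows with largest payments:
          payments  amount  amount_x3
purpose                              
auto           118     497       1491
personal        91     434       1302
biz             60     222        666
home            51     353       1059

1491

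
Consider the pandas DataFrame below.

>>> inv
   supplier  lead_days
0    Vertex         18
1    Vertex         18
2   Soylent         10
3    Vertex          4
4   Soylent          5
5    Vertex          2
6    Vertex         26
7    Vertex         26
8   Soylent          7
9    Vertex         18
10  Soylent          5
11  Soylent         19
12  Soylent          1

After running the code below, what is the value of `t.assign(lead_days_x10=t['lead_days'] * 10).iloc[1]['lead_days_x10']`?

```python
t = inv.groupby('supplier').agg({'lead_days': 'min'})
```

20

group by supplier, min of lead_days:
          lead_days
supplier           
Soylent           1
Vertex            2
add column lead_days_x10 = t['lead_days'] * 10:
          lead_days  lead_days_x10
supplier                          
Soylent           1             10
Vertex            2             20
The value at position 1, column 'lead_days_x10' is 20.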